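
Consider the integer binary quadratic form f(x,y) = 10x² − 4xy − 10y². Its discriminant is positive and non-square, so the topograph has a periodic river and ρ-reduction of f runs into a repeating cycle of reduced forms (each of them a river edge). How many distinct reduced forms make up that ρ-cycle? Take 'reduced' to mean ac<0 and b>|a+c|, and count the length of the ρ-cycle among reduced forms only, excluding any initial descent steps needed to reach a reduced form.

D = 416, ⌊√D⌋ = 20
descent: ρ → (-10,4,10)  [lands on river]
river: ρ → (10,16,-4)
river: ρ → (-4,16,10)
river: ρ → (10,4,-10)
river: ρ → (-10,16,4)
river: ρ → (4,16,-10)
ρ-cycle length = 6 (tail of 1 descent step not counted)

6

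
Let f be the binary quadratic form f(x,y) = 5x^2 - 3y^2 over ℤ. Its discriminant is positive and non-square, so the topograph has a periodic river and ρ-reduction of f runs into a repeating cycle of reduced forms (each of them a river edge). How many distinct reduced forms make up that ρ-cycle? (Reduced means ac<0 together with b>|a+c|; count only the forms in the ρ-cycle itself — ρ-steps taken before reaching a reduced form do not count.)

D = 60, ⌊√D⌋ = 7
descent: ρ → (-3,6,2)  [lands on river]
river: ρ → (2,6,-3)
ρ-cycle length = 2 (tail of 1 descent step not counted)

2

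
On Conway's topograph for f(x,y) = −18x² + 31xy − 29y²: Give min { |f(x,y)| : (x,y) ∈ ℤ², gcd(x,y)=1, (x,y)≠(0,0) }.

translate: b→5 (≡-31 mod 36), so (18,-31,29)→(18,5,16)
flip: (18,5,16)→(16,-5,18)
reduced (well bottom): (16,-5,18) with a≤c, −a<b≤a
well minimum |f| = |-16| = 16 (negative-definite)

16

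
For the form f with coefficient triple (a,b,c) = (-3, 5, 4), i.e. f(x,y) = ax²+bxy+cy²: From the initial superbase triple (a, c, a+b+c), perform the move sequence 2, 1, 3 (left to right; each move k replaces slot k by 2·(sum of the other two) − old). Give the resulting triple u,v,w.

start (-3,4,6) = (f(1,0),f(0,1),f(1,1))
replace slot 2: 2·((-3)+6) − 4 = 2 → (-3,2,6)
replace slot 1: 2·(2+6) − (-3) = 19 → (19,2,6)
replace slot 3: 2·(19+2) − 6 = 36 → (19,2,36)

19,2,36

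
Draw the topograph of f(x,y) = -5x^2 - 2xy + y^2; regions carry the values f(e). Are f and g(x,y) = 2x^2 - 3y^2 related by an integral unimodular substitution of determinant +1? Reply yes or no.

D₁ = 24, D₂ = 24
river cycle of f (length 2): (1, 4, -2), (-2, 4, 1)
river cycle of g (length 2): (2, 4, -1), (-1, 4, 2)
cycles differ ⇒ inequivalent

no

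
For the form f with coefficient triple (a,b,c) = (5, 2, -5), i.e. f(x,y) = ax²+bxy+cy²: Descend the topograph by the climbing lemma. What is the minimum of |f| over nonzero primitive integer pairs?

river: ρ → (-5,8,2)
river: ρ → (2,8,-5)
river: ρ → (-5,2,5)
river: ρ → (5,8,-2)
river: ρ → (-2,8,5)
river: ρ → (5,2,-5)
closes: descent 0, river 6
min |a| on river = 2

2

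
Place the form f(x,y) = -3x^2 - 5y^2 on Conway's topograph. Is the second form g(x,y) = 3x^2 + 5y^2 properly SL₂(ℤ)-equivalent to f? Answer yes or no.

D₁ = -60, D₂ = -60
f is negative-definite; reduce −f:
−f: reduced (well bottom): (3,0,5) with a≤c, −a<b≤a
flip sign back: reduced form of f is (-3,0,-5)
g: reduced (well bottom): (3,0,5) with a≤c, −a<b≤a
reduced forms (-3, 0, -5) vs (3, 0, 5) ⇒ inequivalent

no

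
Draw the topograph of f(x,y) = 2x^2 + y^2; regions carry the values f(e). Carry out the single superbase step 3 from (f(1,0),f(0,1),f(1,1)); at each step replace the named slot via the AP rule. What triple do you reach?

start (2,1,3) = (f(1,0),f(0,1),f(1,1))
replace slot 3: 2·(2+1) − 3 = 3 → (2,1,3)

2,1,3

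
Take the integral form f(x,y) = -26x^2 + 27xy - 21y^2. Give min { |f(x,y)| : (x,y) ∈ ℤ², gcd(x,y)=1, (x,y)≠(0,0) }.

translate: b→25 (≡-27 mod 52), so (26,-27,21)→(26,25,20)
flip: (26,25,20)→(20,-25,26)
translate: b→15 (≡-25 mod 40), so (20,-25,26)→(20,15,21)
reduced (well bottom): (20,15,21) with a≤c, −a<b≤a
well minimum |f| = |-20| = 20 (negative-definite)

20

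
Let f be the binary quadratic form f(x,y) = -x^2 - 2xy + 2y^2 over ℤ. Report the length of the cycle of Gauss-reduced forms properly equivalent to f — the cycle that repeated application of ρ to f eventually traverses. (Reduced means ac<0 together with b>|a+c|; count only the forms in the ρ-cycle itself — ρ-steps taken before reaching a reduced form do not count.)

D = 12, ⌊√D⌋ = 3
descent: ρ → (2,2,-1)  [lands on river]
river: ρ → (-1,2,2)
ρ-cycle length = 2 (tail of 1 descent step not counted)

2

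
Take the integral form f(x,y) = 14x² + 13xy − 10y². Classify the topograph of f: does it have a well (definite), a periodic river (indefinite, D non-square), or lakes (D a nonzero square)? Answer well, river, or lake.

D = b²−4ac = 13² − 4·14·(-10) = 729
D = 27² is a perfect square ⇒ form factors over ℤ ⇒ lakes

lake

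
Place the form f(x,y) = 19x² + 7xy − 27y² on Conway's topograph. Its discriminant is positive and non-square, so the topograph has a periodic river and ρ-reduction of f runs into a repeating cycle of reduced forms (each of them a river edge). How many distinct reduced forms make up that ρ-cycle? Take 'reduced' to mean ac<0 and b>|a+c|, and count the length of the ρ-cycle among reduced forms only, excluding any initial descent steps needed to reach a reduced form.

D = 2101, ⌊√D⌋ = 45
descent: ρ → (-27,-7,19)
descent: ρ → (19,45,-1)  [lands on river]
river: ρ → (-1,45,19)
river: ρ → (19,31,-15)
river: ρ → (-15,29,21)
river: ρ → (21,13,-23)
river: ρ → (-23,33,11)
river: ρ → (11,33,-23)
river: ρ → (-23,13,21)
river: ρ → (21,29,-15)
river: ρ → (-15,31,19)
ρ-cycle length = 10 (tail of 2 descent steps not counted)

10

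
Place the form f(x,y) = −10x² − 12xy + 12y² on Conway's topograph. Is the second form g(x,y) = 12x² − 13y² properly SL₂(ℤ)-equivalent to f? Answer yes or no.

D₁ = 624, D₂ = 624
river cycle of f (length 6): (12, 12, -10), (-10, 8, 14), (14, 20, -4), (-4, 20, 14), (14, 8, -10), (-10, 12, 12)
river cycle of g (length 2): (12, 24, -1), (-1, 24, 12)
cycles differ ⇒ inequivalent

no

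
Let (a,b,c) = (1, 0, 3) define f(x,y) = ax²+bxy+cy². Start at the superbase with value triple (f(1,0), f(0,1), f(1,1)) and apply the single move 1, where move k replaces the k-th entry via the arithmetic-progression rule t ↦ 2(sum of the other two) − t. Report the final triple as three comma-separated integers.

start (1,3,4) = (f(1,0),f(0,1),f(1,1))
replace slot 1: 2·(3+4) − 1 = 13 → (13,3,4)

13,3,4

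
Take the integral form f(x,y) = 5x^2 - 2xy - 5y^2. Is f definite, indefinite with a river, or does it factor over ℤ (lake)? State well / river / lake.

D = b²−4ac = (-2)² − 4·5·(-5) = 104
D > 0 non-square ⇒ indefinite ⇒ periodic river

river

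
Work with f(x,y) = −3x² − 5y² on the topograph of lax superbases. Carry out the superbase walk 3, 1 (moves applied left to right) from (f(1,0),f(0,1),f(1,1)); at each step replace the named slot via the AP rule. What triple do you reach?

start (-3,-5,-8) = (f(1,0),f(0,1),f(1,1))
replace slot 3: 2·((-3)+(-5)) − (-8) = -8 → (-3,-5,-8)
replace slot 1: 2·((-5)+(-8)) − (-3) = -23 → (-23,-5,-8)

-23,-5,-8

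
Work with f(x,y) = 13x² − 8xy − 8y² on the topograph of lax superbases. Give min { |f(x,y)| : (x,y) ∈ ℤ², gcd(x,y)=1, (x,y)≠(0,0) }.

descent: ρ → (-8,8,13)  [lands on river]
river: ρ → (13,18,-3)
river: ρ → (-3,18,13)
river: ρ → (13,8,-8)
closes: descent 1, river 4
min |a| on river = 3

3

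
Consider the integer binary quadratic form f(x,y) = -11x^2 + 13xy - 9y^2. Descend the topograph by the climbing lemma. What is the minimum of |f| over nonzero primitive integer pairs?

translate: b→9 (≡-13 mod 22), so (11,-13,9)→(11,9,7)
flip: (11,9,7)→(7,-9,11)
translate: b→5 (≡-9 mod 14), so (7,-9,11)→(7,5,9)
reduced (well bottom): (7,5,9) with a≤c, −a<b≤a
well minimum |f| = |-7| = 7 (negative-definite)

7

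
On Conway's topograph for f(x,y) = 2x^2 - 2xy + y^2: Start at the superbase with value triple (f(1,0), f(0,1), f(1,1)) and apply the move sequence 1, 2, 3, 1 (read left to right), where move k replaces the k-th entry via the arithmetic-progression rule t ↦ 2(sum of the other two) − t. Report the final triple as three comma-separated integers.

start (2,1,1) = (f(1,0),f(0,1),f(1,1))
replace slot 1: 2·(1+1) − 2 = 2 → (2,1,1)
replace slot 2: 2·(2+1) − 1 = 5 → (2,5,1)
replace slot 3: 2·(2+5) − 1 = 13 → (2,5,13)
replace slot 1: 2·(5+13) − 2 = 34 → (34,5,13)

34,5,13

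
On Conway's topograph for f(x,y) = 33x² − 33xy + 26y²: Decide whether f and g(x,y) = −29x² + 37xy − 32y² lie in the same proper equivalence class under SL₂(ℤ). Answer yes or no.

D₁ = -2343, D₂ = -2343
f: translate: b→33 (≡-33 mod 66), so (33,-33,26)→(33,33,26)
f: flip: (33,33,26)→(26,-33,33)
f: translate: b→19 (≡-33 mod 52), so (26,-33,33)→(26,19,26)
f: reduced (well bottom): (26,19,26) with a≤c, −a<b≤a
g is negative-definite; reduce −g:
−g: translate: b→21 (≡-37 mod 58), so (29,-37,32)→(29,21,24)
−g: flip: (29,21,24)→(24,-21,29)
−g: reduced (well bottom): (24,-21,29) with a≤c, −a<b≤a
flip sign back: reduced form of g is (-24,21,-29)
reduced forms (26, 19, 26) vs (-24, 21, -29) ⇒ inequivalent

no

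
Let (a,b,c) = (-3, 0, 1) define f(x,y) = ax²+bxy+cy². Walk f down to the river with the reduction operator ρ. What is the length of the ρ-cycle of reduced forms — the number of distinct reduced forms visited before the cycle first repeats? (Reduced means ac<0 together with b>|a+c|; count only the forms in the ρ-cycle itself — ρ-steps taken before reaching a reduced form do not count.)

D = 12, ⌊√D⌋ = 3
descent: ρ → (1,2,-2)  [lands on river]
river: ρ → (-2,2,1)
ρ-cycle length = 2 (tail of 1 descent step not counted)

2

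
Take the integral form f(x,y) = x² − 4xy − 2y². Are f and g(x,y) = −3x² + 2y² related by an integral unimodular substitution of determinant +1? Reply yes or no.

D₁ = 24, D₂ = 24
river cycle of f (length 2): (-2, 4, 1), (1, 4, -2)
river cycle of g (length 2): (2, 4, -1), (-1, 4, 2)
cycles differ ⇒ inequivalent

no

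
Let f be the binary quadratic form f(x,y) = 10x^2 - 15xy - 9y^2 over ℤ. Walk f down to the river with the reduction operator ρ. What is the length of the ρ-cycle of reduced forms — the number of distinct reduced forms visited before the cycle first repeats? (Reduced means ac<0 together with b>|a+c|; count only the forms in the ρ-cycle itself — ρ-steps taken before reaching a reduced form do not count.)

D = 585, ⌊√D⌋ = 24
descent: ρ → (-9,15,10)  [lands on river]
river: ρ → (10,5,-14)
river: ρ → (-14,23,1)
river: ρ → (1,23,-14)
river: ρ → (-14,5,10)
river: ρ → (10,15,-9)
river: ρ → (-9,21,4)
river: ρ → (4,19,-14)
river: ρ → (-14,9,9)
river: ρ → (9,9,-14)
river: ρ → (-14,19,4)
river: ρ → (4,21,-9)
ρ-cycle length = 12 (tail of 1 descent step not counted)

12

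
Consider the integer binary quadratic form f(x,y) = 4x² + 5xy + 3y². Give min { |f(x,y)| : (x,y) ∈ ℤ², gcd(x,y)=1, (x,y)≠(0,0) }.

translate: b→-3 (≡5 mod 8), so (4,5,3)→(4,-3,2)
flip: (4,-3,2)→(2,3,4)
translate: b→-1 (≡3 mod 4), so (2,3,4)→(2,-1,3)
reduced (well bottom): (2,-1,3) with a≤c, −a<b≤a
well minimum = a = 2

2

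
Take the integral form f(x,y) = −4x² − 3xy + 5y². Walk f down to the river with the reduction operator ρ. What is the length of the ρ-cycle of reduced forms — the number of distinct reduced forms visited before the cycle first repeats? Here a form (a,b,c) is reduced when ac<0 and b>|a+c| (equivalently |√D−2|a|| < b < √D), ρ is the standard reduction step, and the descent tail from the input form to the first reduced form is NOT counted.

D = 89, ⌊√D⌋ = 9
descent: ρ → (5,3,-4)  [lands on river]
river: ρ → (-4,5,4)
river: ρ → (4,3,-5)
river: ρ → (-5,7,2)
river: ρ → (2,9,-1)
river: ρ → (-1,9,2)
river: ρ → (2,7,-5)
river: ρ → (-5,3,4)
river: ρ → (4,5,-4)
river: ρ → (-4,3,5)
river: ρ → (5,7,-2)
river: ρ → (-2,9,1)
river: ρ → (1,9,-2)
river: ρ → (-2,7,5)
ρ-cycle length = 14 (tail of 1 descent step not counted)

14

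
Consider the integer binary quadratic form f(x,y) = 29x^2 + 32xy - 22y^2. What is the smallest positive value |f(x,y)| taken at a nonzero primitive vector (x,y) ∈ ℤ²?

river: ρ → (-22,56,5)
river: ρ → (5,54,-33)
river: ρ → (-33,12,26)
river: ρ → (26,40,-19)
river: ρ → (-19,36,30)
river: ρ → (30,24,-25)
river: ρ → (-25,26,29)
river: ρ → (29,32,-22)
closes: descent 0, river 8
min |a| on river = 5

5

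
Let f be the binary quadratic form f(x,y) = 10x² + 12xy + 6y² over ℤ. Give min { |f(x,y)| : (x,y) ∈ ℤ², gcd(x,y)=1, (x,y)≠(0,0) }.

translate: b→-8 (≡12 mod 20), so (10,12,6)→(10,-8,4)
flip: (10,-8,4)→(4,8,10)
translate: b→0 (≡8 mod 8), so (4,8,10)→(4,0,6)
reduced (well bottom): (4,0,6) with a≤c, −a<b≤a
well minimum = a = 4

4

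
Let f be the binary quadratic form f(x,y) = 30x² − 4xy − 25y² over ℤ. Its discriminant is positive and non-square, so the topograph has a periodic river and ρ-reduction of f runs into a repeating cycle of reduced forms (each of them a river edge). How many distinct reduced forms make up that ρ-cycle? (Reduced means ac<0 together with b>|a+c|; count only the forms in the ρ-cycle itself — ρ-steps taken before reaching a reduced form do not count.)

D = 3016, ⌊√D⌋ = 54
descent: ρ → (-25,54,1)  [lands on river]
river: ρ → (1,54,-25)
river: ρ → (-25,46,9)
river: ρ → (9,44,-30)
river: ρ → (-30,16,23)
river: ρ → (23,30,-23)
river: ρ → (-23,16,30)
river: ρ → (30,44,-9)
river: ρ → (-9,46,25)
river: ρ → (25,54,-1)
river: ρ → (-1,54,25)
river: ρ → (25,46,-9)
river: ρ → (-9,44,30)
river: ρ → (30,16,-23)
river: ρ → (-23,30,23)
river: ρ → (23,16,-30)
river: ρ → (-30,44,9)
river: ρ → (9,46,-25)
ρ-cycle length = 18 (tail of 1 descent step not counted)

18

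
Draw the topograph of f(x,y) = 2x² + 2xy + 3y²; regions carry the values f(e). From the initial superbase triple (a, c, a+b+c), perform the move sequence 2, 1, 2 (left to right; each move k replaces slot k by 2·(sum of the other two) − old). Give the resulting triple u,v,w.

start (2,3,7) = (f(1,0),f(0,1),f(1,1))
replace slot 2: 2·(2+7) − 3 = 15 → (2,15,7)
replace slot 1: 2·(15+7) − 2 = 42 → (42,15,7)
replace slot 2: 2·(42+7) − 15 = 83 → (42,83,7)

42,83,7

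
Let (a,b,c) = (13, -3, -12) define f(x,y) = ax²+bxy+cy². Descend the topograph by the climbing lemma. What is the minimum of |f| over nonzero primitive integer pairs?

descent: ρ → (-12,3,13)  [lands on river]
river: ρ → (13,23,-2)
river: ρ → (-2,25,1)
river: ρ → (1,25,-2)
river: ρ → (-2,23,13)
river: ρ → (13,3,-12)
river: ρ → (-12,21,4)
river: ρ → (4,19,-17)
river: ρ → (-17,15,6)
river: ρ → (6,21,-8)
river: ρ → (-8,11,16)
river: ρ → (16,21,-3)
river: ρ → (-3,21,16)
river: ρ → (16,11,-8)
river: ρ → (-8,21,6)
river: ρ → (6,15,-17)
river: ρ → (-17,19,4)
river: ρ → (4,21,-12)
closes: descent 1, river 18
min |a| on river = 1

1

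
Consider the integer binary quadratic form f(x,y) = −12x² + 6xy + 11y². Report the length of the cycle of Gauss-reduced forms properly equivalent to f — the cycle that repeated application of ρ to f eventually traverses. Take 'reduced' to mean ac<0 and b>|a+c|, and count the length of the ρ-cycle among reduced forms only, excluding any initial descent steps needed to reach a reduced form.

D = 564, ⌊√D⌋ = 23
river: ρ → (11,16,-7)
river: ρ → (-7,12,15)
river: ρ → (15,18,-4)
river: ρ → (-4,22,5)
river: ρ → (5,18,-12)
river: ρ → (-12,6,11)
ρ-cycle length = 6 (tail of 0 descent steps not counted)

6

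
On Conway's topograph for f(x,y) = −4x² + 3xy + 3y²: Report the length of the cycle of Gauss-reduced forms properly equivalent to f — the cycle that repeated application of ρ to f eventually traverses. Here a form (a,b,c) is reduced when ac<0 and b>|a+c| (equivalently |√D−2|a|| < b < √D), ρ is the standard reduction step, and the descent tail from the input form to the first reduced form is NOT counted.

D = 57, ⌊√D⌋ = 7
river: ρ → (3,3,-4)
river: ρ → (-4,5,2)
river: ρ → (2,7,-1)
river: ρ → (-1,7,2)
river: ρ → (2,5,-4)
river: ρ → (-4,3,3)
ρ-cycle length = 6 (tail of 0 descent steps not counted)

6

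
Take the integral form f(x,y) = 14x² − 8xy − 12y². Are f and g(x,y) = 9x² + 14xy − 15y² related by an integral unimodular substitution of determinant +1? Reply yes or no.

D₁ = 736, D₂ = 736
river cycle of f (length 12): (-12, 8, 14), (14, 20, -6), (-6, 16, 20), (20, 24, -2), (-2, 24, 20), (20, 16, -6), (-6, 20, 14), (14, 8, -12), (-12, 16, 10), (10, 24, -4), … (2 more)
river cycle of g (length 12): (-15, 16, 8), (8, 16, -15), (-15, 14, 9), (9, 22, -7), (-7, 20, 12), (12, 4, -15), (-15, 26, 1), (1, 26, -15), (-15, 4, 12), (12, 20, -7), … (2 more)
cycles differ ⇒ inequivalent

no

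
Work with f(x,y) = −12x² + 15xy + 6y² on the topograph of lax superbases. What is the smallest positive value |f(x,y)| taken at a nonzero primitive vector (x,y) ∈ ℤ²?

river: ρ → (6,21,-3)
river: ρ → (-3,21,6)
river: ρ → (6,15,-12)
river: ρ → (-12,9,9)
river: ρ → (9,9,-12)
river: ρ → (-12,15,6)
closes: descent 0, river 6
min |a| on river = 3

3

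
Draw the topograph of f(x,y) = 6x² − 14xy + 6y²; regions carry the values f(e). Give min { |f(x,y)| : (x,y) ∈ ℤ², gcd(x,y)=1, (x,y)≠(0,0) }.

descent: ρ → (6,2,-2)
descent: ρ → (-2,6,2)  [lands on river]
river: ρ → (2,6,-2)
closes: descent 2, river 2
min |a| on river = 2

2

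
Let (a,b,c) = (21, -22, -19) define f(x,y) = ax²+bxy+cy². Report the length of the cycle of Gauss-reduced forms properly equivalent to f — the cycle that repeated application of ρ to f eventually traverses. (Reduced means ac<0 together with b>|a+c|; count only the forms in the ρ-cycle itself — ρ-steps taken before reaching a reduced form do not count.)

D = 2080, ⌊√D⌋ = 45
descent: ρ → (-19,22,21)  [lands on river]
river: ρ → (21,20,-20)
river: ρ → (-20,20,21)
river: ρ → (21,22,-19)
river: ρ → (-19,16,24)
river: ρ → (24,32,-11)
river: ρ → (-11,34,21)
river: ρ → (21,8,-24)
river: ρ → (-24,40,5)
river: ρ → (5,40,-24)
river: ρ → (-24,8,21)
river: ρ → (21,34,-11)
river: ρ → (-11,32,24)
river: ρ → (24,16,-19)
ρ-cycle length = 14 (tail of 1 descent step not counted)

14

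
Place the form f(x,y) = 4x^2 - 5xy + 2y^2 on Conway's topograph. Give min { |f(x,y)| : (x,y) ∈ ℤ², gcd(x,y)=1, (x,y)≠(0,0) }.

translate: b→3 (≡-5 mod 8), so (4,-5,2)→(4,3,1)
flip: (4,3,1)→(1,-3,4)
translate: b→1 (≡-3 mod 2), so (1,-3,4)→(1,1,2)
reduced (well bottom): (1,1,2) with a≤c, −a<b≤a
well minimum = a = 1

1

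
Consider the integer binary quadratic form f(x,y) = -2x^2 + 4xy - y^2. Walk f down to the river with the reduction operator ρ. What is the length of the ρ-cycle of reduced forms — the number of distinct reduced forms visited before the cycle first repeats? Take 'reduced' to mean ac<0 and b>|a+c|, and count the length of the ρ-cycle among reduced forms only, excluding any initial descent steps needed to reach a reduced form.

D = 8, ⌊√D⌋ = 2
descent: ρ → (-1,2,1)  [lands on river]
river: ρ → (1,2,-1)
ρ-cycle length = 2 (tail of 1 descent step not counted)

2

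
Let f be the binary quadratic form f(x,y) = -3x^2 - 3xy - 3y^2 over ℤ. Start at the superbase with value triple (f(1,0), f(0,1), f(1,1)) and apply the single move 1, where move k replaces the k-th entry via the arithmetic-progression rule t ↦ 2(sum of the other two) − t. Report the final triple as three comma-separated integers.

start (-3,-3,-9) = (f(1,0),f(0,1),f(1,1))
replace slot 1: 2·((-3)+(-9)) − (-3) = -21 → (-21,-3,-9)

-21,-3,-9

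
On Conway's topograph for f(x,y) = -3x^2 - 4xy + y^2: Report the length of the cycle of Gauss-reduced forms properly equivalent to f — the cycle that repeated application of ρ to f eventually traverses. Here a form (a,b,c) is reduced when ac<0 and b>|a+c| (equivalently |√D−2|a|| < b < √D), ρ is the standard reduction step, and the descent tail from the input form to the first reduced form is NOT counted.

D = 28, ⌊√D⌋ = 5
descent: ρ → (1,4,-3)  [lands on river]
river: ρ → (-3,2,2)
river: ρ → (2,2,-3)
river: ρ → (-3,4,1)
ρ-cycle length = 4 (tail of 1 descent step not counted)

4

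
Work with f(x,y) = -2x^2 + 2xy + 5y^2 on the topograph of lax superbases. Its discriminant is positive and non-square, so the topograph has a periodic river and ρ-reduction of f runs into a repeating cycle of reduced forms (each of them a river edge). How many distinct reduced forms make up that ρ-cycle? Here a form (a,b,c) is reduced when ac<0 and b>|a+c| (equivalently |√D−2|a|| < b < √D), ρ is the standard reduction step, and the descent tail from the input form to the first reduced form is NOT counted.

D = 44, ⌊√D⌋ = 6
descent: ρ → (5,-2,-2)
descent: ρ → (-2,6,1)  [lands on river]
river: ρ → (1,6,-2)
ρ-cycle length = 2 (tail of 2 descent steps not counted)

2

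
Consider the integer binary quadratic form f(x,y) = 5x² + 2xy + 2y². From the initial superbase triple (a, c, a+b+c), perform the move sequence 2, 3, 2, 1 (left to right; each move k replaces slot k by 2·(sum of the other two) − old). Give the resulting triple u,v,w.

start (5,2,9) = (f(1,0),f(0,1),f(1,1))
replace slot 2: 2·(5+9) − 2 = 26 → (5,26,9)
replace slot 3: 2·(5+26) − 9 = 53 → (5,26,53)
replace slot 2: 2·(5+53) − 26 = 90 → (5,90,53)
replace slot 1: 2·(90+53) − 5 = 281 → (281,90,53)

281,90,53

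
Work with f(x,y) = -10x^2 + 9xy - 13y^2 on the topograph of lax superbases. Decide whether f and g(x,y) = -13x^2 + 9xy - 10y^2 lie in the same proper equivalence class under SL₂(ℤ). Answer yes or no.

D₁ = -439, D₂ = -439
f is negative-definite; reduce −f:
−f: reduced (well bottom): (10,-9,13) with a≤c, −a<b≤a
flip sign back: reduced form of f is (-10,9,-13)
g is negative-definite; reduce −g:
−g: flip: (13,-9,10)→(10,9,13)
−g: reduced (well bottom): (10,9,13) with a≤c, −a<b≤a
flip sign back: reduced form of g is (-10,-9,-13)
reduced forms (-10, 9, -13) vs (-10, -9, -13) ⇒ inequivalent

no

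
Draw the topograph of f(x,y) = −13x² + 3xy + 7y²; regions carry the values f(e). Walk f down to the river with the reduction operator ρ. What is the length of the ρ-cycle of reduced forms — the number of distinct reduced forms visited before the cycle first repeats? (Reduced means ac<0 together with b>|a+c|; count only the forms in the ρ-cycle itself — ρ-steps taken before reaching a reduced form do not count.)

D = 373, ⌊√D⌋ = 19
descent: ρ → (7,11,-9)  [lands on river]
river: ρ → (-9,7,9)
river: ρ → (9,11,-7)
river: ρ → (-7,17,3)
river: ρ → (3,19,-1)
river: ρ → (-1,19,3)
river: ρ → (3,17,-7)
river: ρ → (-7,11,9)
river: ρ → (9,7,-9)
river: ρ → (-9,11,7)
river: ρ → (7,17,-3)
river: ρ → (-3,19,1)
river: ρ → (1,19,-3)
river: ρ → (-3,17,7)
ρ-cycle length = 14 (tail of 1 descent step not counted)

14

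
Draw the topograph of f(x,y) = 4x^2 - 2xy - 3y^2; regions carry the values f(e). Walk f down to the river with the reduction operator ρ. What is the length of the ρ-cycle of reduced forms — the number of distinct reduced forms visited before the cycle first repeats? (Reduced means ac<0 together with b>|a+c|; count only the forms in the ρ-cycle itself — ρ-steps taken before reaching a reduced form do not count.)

D = 52, ⌊√D⌋ = 7
descent: ρ → (-3,2,4)  [lands on river]
river: ρ → (4,6,-1)
river: ρ → (-1,6,4)
river: ρ → (4,2,-3)
river: ρ → (-3,4,3)
river: ρ → (3,2,-4)
river: ρ → (-4,6,1)
river: ρ → (1,6,-4)
river: ρ → (-4,2,3)
river: ρ → (3,4,-3)
ρ-cycle length = 10 (tail of 1 descent step not counted)

10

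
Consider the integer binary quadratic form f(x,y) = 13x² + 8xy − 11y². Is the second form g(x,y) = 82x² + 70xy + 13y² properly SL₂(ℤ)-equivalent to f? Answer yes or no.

D₁ = 636, D₂ = 636
river cycle of f (length 10): (-11, 14, 10), (10, 6, -15), (-15, 24, 1), (1, 24, -15), (-15, 6, 10), (10, 14, -11), (-11, 8, 13), (13, 18, -6), (-6, 18, 13), (13, 8, -11)
river cycle of g (length 10): (13, 8, -11), (-11, 14, 10), (10, 6, -15), (-15, 24, 1), (1, 24, -15), (-15, 6, 10), (10, 14, -11), (-11, 8, 13), (13, 18, -6), (-6, 18, 13)
cycles coincide ⇒ equivalent

yes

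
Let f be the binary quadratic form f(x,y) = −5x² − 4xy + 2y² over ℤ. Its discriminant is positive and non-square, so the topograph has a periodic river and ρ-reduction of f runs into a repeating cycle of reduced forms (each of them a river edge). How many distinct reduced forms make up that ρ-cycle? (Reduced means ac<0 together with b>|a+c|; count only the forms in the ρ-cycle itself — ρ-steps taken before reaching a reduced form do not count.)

D = 56, ⌊√D⌋ = 7
descent: ρ → (2,4,-5)  [lands on river]
river: ρ → (-5,6,1)
river: ρ → (1,6,-5)
river: ρ → (-5,4,2)
ρ-cycle length = 4 (tail of 1 descent step not counted)

4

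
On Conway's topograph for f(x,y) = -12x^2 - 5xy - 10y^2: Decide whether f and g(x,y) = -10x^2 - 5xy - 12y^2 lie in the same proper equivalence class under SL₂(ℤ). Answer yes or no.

D₁ = -455, D₂ = -455
f is negative-definite; reduce −f:
−f: flip: (12,5,10)→(10,-5,12)
−f: reduced (well bottom): (10,-5,12) with a≤c, −a<b≤a
flip sign back: reduced form of f is (-10,5,-12)
g is negative-definite; reduce −g:
−g: reduced (well bottom): (10,5,12) with a≤c, −a<b≤a
flip sign back: reduced form of g is (-10,-5,-12)
reduced forms (-10, 5, -12) vs (-10, -5, -12) ⇒ inequivalent

no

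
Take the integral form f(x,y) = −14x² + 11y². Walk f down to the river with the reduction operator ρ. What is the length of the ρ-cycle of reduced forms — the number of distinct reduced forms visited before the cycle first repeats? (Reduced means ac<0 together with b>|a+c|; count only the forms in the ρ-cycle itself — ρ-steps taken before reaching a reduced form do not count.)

D = 616, ⌊√D⌋ = 24
descent: ρ → (11,22,-3)  [lands on river]
river: ρ → (-3,20,18)
river: ρ → (18,16,-5)
river: ρ → (-5,24,2)
river: ρ → (2,24,-5)
river: ρ → (-5,16,18)
river: ρ → (18,20,-3)
river: ρ → (-3,22,11)
ρ-cycle length = 8 (tail of 1 descent step not counted)

8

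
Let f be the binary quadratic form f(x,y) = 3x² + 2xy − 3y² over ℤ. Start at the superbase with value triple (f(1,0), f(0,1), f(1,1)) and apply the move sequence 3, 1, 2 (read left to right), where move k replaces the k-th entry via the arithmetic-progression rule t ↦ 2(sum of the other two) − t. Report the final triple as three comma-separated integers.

start (3,-3,2) = (f(1,0),f(0,1),f(1,1))
replace slot 3: 2·(3+(-3)) − 2 = -2 → (3,-3,-2)
replace slot 1: 2·((-3)+(-2)) − 3 = -13 → (-13,-3,-2)
replace slot 2: 2·((-13)+(-2)) − (-3) = -27 → (-13,-27,-2)

-13,-27,-2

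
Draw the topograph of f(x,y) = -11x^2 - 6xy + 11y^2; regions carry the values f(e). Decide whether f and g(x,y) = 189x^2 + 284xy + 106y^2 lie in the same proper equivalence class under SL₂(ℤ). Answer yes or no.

D₁ = 520, D₂ = 520
river cycle of f (length 10): (11, 6, -11), (-11, 16, 6), (6, 20, -5), (-5, 20, 6), (6, 16, -11), (-11, 6, 11), (11, 16, -6), (-6, 20, 5), (5, 20, -6), (-6, 16, 11)
river cycle of g (length 10): (11, 6, -11), (-11, 16, 6), (6, 20, -5), (-5, 20, 6), (6, 16, -11), (-11, 6, 11), (11, 16, -6), (-6, 20, 5), (5, 20, -6), (-6, 16, 11)
cycles coincide ⇒ equivalent

yes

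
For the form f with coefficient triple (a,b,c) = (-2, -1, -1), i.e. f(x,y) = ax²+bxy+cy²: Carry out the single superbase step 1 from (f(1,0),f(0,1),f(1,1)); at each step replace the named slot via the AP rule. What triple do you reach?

start (-2,-1,-4) = (f(1,0),f(0,1),f(1,1))
replace slot 1: 2·((-1)+(-4)) − (-2) = -8 → (-8,-1,-4)

-8,-1,-4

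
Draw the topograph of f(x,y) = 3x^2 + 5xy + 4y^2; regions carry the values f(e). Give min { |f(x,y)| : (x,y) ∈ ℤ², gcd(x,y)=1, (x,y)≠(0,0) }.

translate: b→-1 (≡5 mod 6), so (3,5,4)→(3,-1,2)
flip: (3,-1,2)→(2,1,3)
reduced (well bottom): (2,1,3) with a≤c, −a<b≤a
well minimum = a = 2

2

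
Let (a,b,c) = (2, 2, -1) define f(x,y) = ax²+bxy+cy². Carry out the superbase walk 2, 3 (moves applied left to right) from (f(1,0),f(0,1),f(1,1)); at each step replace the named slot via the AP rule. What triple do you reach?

start (2,-1,3) = (f(1,0),f(0,1),f(1,1))
replace slot 2: 2·(2+3) − (-1) = 11 → (2,11,3)
replace slot 3: 2·(2+11) − 3 = 23 → (2,11,23)

2,11,23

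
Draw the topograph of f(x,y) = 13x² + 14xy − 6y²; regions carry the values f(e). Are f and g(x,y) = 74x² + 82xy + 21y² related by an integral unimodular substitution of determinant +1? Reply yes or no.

D₁ = 508, D₂ = 508
river cycle of f (length 12): (-6, 22, 1), (1, 22, -6), (-6, 14, 13), (13, 12, -7), (-7, 16, 9), (9, 20, -3), (-3, 22, 2), (2, 22, -3), (-3, 20, 9), (9, 16, -7), … (2 more)
river cycle of g (length 12): (-6, 22, 1), (1, 22, -6), (-6, 14, 13), (13, 12, -7), (-7, 16, 9), (9, 20, -3), (-3, 22, 2), (2, 22, -3), (-3, 20, 9), (9, 16, -7), … (2 more)
cycles coincide ⇒ equivalent

yes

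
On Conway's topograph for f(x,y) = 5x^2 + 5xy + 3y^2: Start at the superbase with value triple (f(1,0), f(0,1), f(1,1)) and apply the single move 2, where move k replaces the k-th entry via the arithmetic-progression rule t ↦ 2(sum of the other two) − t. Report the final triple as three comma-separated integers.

start (5,3,13) = (f(1,0),f(0,1),f(1,1))
replace slot 2: 2·(5+13) − 3 = 33 → (5,33,13)

5,33,13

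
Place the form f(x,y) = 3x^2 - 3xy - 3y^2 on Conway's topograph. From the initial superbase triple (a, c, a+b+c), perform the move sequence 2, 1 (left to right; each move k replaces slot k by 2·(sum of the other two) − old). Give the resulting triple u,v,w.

start (3,-3,-3) = (f(1,0),f(0,1),f(1,1))
replace slot 2: 2·(3+(-3)) − (-3) = 3 → (3,3,-3)
replace slot 1: 2·(3+(-3)) − 3 = -3 → (-3,3,-3)

-3,3,-3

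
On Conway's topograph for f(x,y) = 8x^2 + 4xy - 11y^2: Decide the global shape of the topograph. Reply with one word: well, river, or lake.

D = b²−4ac = 4² − 4·8·(-11) = 368
D > 0 non-square ⇒ indefinite ⇒ periodic river

river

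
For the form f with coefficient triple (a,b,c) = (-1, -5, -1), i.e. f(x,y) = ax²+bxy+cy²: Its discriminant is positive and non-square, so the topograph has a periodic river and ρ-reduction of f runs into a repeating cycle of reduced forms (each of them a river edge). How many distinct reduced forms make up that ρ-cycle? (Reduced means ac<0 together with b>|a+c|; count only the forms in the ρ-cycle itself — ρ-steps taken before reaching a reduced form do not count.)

D = 21, ⌊√D⌋ = 4
descent: ρ → (-1,3,3)  [lands on river]
river: ρ → (3,3,-1)
ρ-cycle length = 2 (tail of 1 descent step not counted)

2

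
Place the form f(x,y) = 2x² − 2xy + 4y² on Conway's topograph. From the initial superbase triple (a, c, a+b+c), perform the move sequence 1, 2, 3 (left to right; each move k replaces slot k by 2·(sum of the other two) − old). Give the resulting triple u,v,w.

start (2,4,4) = (f(1,0),f(0,1),f(1,1))
replace slot 1: 2·(4+4) − 2 = 14 → (14,4,4)
replace slot 2: 2·(14+4) − 4 = 32 → (14,32,4)
replace slot 3: 2·(14+32) − 4 = 88 → (14,32,88)

14,32,88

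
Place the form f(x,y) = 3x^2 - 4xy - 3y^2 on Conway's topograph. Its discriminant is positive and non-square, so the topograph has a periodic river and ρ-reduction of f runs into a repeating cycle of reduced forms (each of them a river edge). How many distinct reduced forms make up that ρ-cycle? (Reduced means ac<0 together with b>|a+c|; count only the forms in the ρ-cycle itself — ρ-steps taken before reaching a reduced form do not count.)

D = 52, ⌊√D⌋ = 7
descent: ρ → (-3,4,3)  [lands on river]
river: ρ → (3,2,-4)
river: ρ → (-4,6,1)
river: ρ → (1,6,-4)
river: ρ → (-4,2,3)
river: ρ → (3,4,-3)
river: ρ → (-3,2,4)
river: ρ → (4,6,-1)
river: ρ → (-1,6,4)
river: ρ → (4,2,-3)
ρ-cycle length = 10 (tail of 1 descent step not counted)

10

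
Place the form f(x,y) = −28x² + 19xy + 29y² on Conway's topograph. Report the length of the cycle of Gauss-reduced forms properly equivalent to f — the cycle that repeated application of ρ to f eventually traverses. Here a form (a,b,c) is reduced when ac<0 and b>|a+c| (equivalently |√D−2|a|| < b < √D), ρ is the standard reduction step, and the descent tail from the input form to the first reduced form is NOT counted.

D = 3609, ⌊√D⌋ = 60
river: ρ → (29,39,-18)
river: ρ → (-18,33,35)
river: ρ → (35,37,-16)
river: ρ → (-16,59,2)
river: ρ → (2,57,-45)
river: ρ → (-45,33,14)
river: ρ → (14,51,-18)
river: ρ → (-18,57,5)
river: ρ → (5,53,-40)
river: ρ → (-40,27,18)
river: ρ → (18,45,-22)
river: ρ → (-22,43,20)
river: ρ → (20,37,-28)
river: ρ → (-28,19,29)
ρ-cycle length = 14 (tail of 0 descent steps not counted)

14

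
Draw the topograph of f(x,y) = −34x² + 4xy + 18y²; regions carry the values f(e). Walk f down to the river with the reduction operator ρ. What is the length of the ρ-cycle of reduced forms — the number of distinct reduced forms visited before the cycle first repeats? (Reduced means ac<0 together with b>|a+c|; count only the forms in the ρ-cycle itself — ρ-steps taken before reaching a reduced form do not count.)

D = 2464, ⌊√D⌋ = 49
descent: ρ → (18,32,-20)  [lands on river]
river: ρ → (-20,48,2)
river: ρ → (2,48,-20)
river: ρ → (-20,32,18)
river: ρ → (18,40,-12)
river: ρ → (-12,32,30)
river: ρ → (30,28,-14)
river: ρ → (-14,28,30)
river: ρ → (30,32,-12)
river: ρ → (-12,40,18)
ρ-cycle length = 10 (tail of 1 descent step not counted)

10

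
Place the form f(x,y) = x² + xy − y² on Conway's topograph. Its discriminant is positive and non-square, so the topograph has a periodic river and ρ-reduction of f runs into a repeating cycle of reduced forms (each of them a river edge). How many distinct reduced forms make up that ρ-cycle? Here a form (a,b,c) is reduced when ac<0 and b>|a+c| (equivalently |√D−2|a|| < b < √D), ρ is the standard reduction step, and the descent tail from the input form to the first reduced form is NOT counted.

D = 5, ⌊√D⌋ = 2
river: ρ → (-1,1,1)
river: ρ → (1,1,-1)
ρ-cycle length = 2 (tail of 0 descent steps not counted)

2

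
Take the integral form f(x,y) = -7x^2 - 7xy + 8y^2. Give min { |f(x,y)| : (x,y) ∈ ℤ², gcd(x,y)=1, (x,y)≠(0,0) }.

descent: ρ → (8,7,-7)  [lands on river]
river: ρ → (-7,7,8)
river: ρ → (8,9,-6)
river: ρ → (-6,15,2)
river: ρ → (2,13,-13)
river: ρ → (-13,13,2)
river: ρ → (2,15,-6)
river: ρ → (-6,9,8)
closes: descent 1, river 8
min |a| on river = 2

2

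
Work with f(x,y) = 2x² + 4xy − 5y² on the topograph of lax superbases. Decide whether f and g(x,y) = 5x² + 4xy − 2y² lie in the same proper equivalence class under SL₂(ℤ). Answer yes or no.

D₁ = 56, D₂ = 56
river cycle of f (length 4): (-5, 6, 1), (1, 6, -5), (-5, 4, 2), (2, 4, -5)
river cycle of g (length 4): (-2, 4, 5), (5, 6, -1), (-1, 6, 5), (5, 4, -2)
cycles differ ⇒ inequivalent

no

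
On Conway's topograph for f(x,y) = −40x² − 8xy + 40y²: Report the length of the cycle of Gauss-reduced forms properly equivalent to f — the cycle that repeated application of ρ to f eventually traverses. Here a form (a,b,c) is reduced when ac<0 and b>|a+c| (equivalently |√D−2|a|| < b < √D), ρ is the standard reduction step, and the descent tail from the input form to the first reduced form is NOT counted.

D = 6464, ⌊√D⌋ = 80
descent: ρ → (40,8,-40)  [lands on river]
river: ρ → (-40,72,8)
river: ρ → (8,72,-40)
river: ρ → (-40,8,40)
river: ρ → (40,72,-8)
river: ρ → (-8,72,40)
ρ-cycle length = 6 (tail of 1 descent step not counted)

6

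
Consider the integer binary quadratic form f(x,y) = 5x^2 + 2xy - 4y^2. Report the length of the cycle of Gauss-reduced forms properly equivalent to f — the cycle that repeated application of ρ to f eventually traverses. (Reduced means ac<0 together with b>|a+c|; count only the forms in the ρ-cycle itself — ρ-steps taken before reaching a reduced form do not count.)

D = 84, ⌊√D⌋ = 9
river: ρ → (-4,6,3)
river: ρ → (3,6,-4)
river: ρ → (-4,2,5)
river: ρ → (5,8,-1)
river: ρ → (-1,8,5)
river: ρ → (5,2,-4)
ρ-cycle length = 6 (tail of 0 descent steps not counted)

6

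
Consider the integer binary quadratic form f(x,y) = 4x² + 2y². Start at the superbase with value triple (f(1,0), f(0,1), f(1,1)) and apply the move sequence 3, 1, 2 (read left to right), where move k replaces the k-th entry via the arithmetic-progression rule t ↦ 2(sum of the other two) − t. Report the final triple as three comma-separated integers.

start (4,2,6) = (f(1,0),f(0,1),f(1,1))
replace slot 3: 2·(4+2) − 6 = 6 → (4,2,6)
replace slot 1: 2·(2+6) − 4 = 12 → (12,2,6)
replace slot 2: 2·(12+6) − 2 = 34 → (12,34,6)

12,34,6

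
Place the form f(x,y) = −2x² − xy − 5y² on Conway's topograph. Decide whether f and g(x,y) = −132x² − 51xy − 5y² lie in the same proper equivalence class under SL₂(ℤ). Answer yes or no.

D₁ = -39, D₂ = -39
f is negative-definite; reduce −f:
−f: reduced (well bottom): (2,1,5) with a≤c, −a<b≤a
flip sign back: reduced form of f is (-2,-1,-5)
g is negative-definite; reduce −g:
−g: flip: (132,51,5)→(5,-51,132)
−g: translate: b→-1 (≡-51 mod 10), so (5,-51,132)→(5,-1,2)
−g: flip: (5,-1,2)→(2,1,5)
−g: reduced (well bottom): (2,1,5) with a≤c, −a<b≤a
flip sign back: reduced form of g is (-2,-1,-5)
reduced forms (-2, -1, -5) vs (-2, -1, -5) ⇒ equivalent

yes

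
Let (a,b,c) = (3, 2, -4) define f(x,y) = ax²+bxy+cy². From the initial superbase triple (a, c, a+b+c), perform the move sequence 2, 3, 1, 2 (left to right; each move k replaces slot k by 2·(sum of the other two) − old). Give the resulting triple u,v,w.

start (3,-4,1) = (f(1,0),f(0,1),f(1,1))
replace slot 2: 2·(3+1) − (-4) = 12 → (3,12,1)
replace slot 3: 2·(3+12) − 1 = 29 → (3,12,29)
replace slot 1: 2·(12+29) − 3 = 79 → (79,12,29)
replace slot 2: 2·(79+29) − 12 = 204 → (79,204,29)

79,204,29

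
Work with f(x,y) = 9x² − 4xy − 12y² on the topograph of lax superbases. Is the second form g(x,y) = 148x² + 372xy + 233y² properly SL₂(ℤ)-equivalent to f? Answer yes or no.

D₁ = 448, D₂ = 448
river cycle of f (length 6): (-12, 4, 9), (9, 14, -7), (-7, 14, 9), (9, 4, -12), (-12, 20, 1), (1, 20, -12)
river cycle of g (length 6): (9, 14, -7), (-7, 14, 9), (9, 4, -12), (-12, 20, 1), (1, 20, -12), (-12, 4, 9)
cycles coincide ⇒ equivalent

yes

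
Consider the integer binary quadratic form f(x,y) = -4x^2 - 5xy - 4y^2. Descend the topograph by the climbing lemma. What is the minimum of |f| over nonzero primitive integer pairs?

translate: b→-3 (≡5 mod 8), so (4,5,4)→(4,-3,3)
flip: (4,-3,3)→(3,3,4)
reduced (well bottom): (3,3,4) with a≤c, −a<b≤a
well minimum |f| = |-3| = 3 (negative-definite)

3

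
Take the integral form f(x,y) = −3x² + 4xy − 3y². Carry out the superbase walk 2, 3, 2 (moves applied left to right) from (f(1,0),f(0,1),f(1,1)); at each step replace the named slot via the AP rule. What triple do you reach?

start (-3,-3,-2) = (f(1,0),f(0,1),f(1,1))
replace slot 2: 2·((-3)+(-2)) − (-3) = -7 → (-3,-7,-2)
replace slot 3: 2·((-3)+(-7)) − (-2) = -18 → (-3,-7,-18)
replace slot 2: 2·((-3)+(-18)) − (-7) = -35 → (-3,-35,-18)

-3,-35,-18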